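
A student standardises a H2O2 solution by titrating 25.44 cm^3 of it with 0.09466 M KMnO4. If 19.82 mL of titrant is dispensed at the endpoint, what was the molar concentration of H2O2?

n(KMnO4) = 0.09466 x 0.01982 = 0.001876 mol.
From the balanced equation, 2 mol KMnO4 reacts with 5 mol H2O2, so n(H2O2) = 0.001876 x 5/2 = 0.004690 mol.
[H2O2] = 0.004690 / 0.02544 L = 0.184 M.

0.184 M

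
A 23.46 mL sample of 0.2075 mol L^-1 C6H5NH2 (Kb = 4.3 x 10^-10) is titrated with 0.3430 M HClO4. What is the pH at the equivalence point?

n(C6H5NH2) = 0.2075 x 0.02346 = 0.004868 mol; V(HClO4) at equivalence = 0.004868/0.3430 = 0.01419 L.
At equivalence the base is fully converted to C6H5NH3+; total volume = 0.03765 L, so [C6H5NH3+] = 0.004868/0.03765 = 0.1293 M.
Ka(C6H5NH3+) = Kw/Kb = 1.0e-14 / 4.3 x 10^-10 = 2.33e-5.
[H^+] = sqrt(Ka x [C6H5NH3+]) = sqrt(2.33e-5 x 0.1293) = 0.00173 M.
pH = -log(0.00173) = 2.76.

2.76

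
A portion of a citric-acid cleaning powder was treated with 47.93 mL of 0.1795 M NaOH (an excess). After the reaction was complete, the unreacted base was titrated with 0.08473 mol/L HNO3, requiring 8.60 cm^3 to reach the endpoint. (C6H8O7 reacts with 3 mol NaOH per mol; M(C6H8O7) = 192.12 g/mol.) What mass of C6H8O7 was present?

Total n(NaOH) added = 0.1795 x 0.04793 = 0.008603 mol.
n(HNO3) used = 0.08473 x 0.008600 = 0.0007287 mol, which equals the excess n(NaOH).
So n(NaOH) consumed by the sample = 0.008603 - 0.0007287 = 0.007875 mol.
n(C6H8O7) = 0.007875 / 3 = 0.002625 mol.
mass = 0.002625 mol x 192.12 g/mol = 0.504 g.

0.504 g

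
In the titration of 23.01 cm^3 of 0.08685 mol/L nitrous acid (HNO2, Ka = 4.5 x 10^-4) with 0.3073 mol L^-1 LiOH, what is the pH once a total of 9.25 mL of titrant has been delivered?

12.42

n(acid) = 0.08685 x 0.02301 = 0.001998 mol; n(LiOH) added = 0.3073 x 0.009250 = 0.002843 mol.
Base is in excess by 0.002843 - 0.001998 = 0.0008441 mol in a total volume of 0.03226 L.
[OH^-] = 0.0008441/0.03226 = 0.02617 M, so pOH = 1.58 and pH = 14.00 - 1.58 = 12.42.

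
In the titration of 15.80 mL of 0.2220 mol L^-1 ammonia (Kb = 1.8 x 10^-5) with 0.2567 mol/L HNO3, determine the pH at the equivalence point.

n(NH3) = 0.2220 x 0.01580 = 0.003508 mol; V(HNO3) at equivalence = 0.003508/0.2567 = 0.01366 L.
At equivalence the base is fully converted to NH4+; total volume = 0.02946 L, so [NH4+] = 0.003508/0.02946 = 0.1190 M.
Ka(NH4+) = Kw/Kb = 1.0e-14 / 1.8 x 10^-5 = 5.56e-10.
[H^+] = sqrt(Ka x [NH4+]) = sqrt(5.56e-10 x 0.1190) = 8.13e-6 M.
pH = -log(8.13e-6) = 5.09.

5.09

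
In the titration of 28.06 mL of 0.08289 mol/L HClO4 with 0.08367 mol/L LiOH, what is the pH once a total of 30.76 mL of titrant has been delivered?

11.62

n(acid) = 0.08289 x 0.02806 = 0.002326 mol; n(LiOH) added = 0.08367 x 0.03076 = 0.002574 mol.
Base is in excess by 0.002574 - 0.002326 = 0.0002478 mol in a total volume of 0.05882 L.
[OH^-] = 0.0002478/0.05882 = 0.004213 M, so pOH = 2.38 and pH = 14.00 - 2.38 = 11.62.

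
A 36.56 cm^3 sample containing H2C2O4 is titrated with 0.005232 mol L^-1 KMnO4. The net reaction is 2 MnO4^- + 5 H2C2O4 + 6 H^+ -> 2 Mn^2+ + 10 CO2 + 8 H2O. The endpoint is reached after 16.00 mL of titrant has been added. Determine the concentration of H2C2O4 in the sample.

0.00572 M

n(KMnO4) = 0.005232 x 0.01600 = 8.371e-5 mol.
From the balanced equation, 2 mol KMnO4 reacts with 5 mol H2C2O4, so n(H2C2O4) = 8.371e-5 x 5/2 = 0.0002093 mol.
[H2C2O4] = 0.0002093 / 0.03656 L = 0.00572 M.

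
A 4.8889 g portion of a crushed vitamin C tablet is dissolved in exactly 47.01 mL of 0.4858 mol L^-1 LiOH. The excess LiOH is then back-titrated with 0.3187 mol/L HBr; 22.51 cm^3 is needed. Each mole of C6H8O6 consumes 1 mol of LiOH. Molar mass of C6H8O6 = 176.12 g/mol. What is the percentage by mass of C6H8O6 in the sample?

56.4%

Total n(LiOH) added = 0.4858 x 0.04701 = 0.02284 mol.
n(HBr) used = 0.3187 x 0.02251 = 0.007174 mol, which equals the excess n(LiOH).
So n(LiOH) consumed by the sample = 0.02284 - 0.007174 = 0.01566 mol.
n(C6H8O6) = 0.01566 / 1 = 0.01566 mol.
mass C6H8O6 = 0.01566 x 176.12 = 2.759 g, so %C6H8O6 = 2.759/4.8889 x 100 = 56.4%.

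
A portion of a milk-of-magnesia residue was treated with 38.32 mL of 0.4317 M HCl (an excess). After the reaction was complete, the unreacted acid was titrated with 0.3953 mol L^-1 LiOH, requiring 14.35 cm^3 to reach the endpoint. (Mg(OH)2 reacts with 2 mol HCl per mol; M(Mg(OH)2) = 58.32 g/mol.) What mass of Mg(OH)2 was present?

0.317 g

Total n(HCl) added = 0.4317 x 0.03832 = 0.01654 mol.
n(LiOH) used = 0.3953 x 0.01435 = 0.005673 mol, which equals the excess n(HCl).
So n(HCl) consumed by the sample = 0.01654 - 0.005673 = 0.01087 mol.
n(Mg(OH)2) = 0.01087 / 2 = 0.005435 mol.
mass = 0.005435 mol x 58.32 g/mol = 0.317 g.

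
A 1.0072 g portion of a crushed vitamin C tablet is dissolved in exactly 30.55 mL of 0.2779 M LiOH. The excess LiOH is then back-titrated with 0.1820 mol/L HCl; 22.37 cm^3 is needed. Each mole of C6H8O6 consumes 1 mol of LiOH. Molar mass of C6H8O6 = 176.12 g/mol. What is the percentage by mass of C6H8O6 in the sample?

Total n(LiOH) added = 0.2779 x 0.03055 = 0.008490 mol.
n(HCl) used = 0.1820 x 0.02237 = 0.004071 mol, which equals the excess n(LiOH).
So n(LiOH) consumed by the sample = 0.008490 - 0.004071 = 0.004419 mol.
n(C6H8O6) = 0.004419 / 1 = 0.004419 mol.
mass C6H8O6 = 0.004419 x 176.12 = 0.7782 g, so %C6H8O6 = 0.7782/1.0072 x 100 = 77.3%.

77.3%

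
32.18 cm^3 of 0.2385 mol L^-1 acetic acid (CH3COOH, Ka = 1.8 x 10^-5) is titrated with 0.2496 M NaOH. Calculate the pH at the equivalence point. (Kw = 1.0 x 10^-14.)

8.92

n(CH3COOH) = 0.2385 x 0.03218 = 0.007675 mol; V(NaOH) at equivalence = 0.007675/0.2496 = 0.03075 L.
At equivalence all the acid is converted to CH3COO-; total volume = 0.03218 + 0.03075 = 0.06293 L, so [CH3COO-] = 0.007675/0.06293 = 0.1220 M.
Kb = Kw/Ka = 1.0e-14 / 1.8 x 10^-5 = 5.56e-10.
[OH^-] = sqrt(Kb x [CH3COO-]) = sqrt(5.56e-10 x 0.1220) = 8.23e-6 M.
pOH = 5.08, so pH = 14.00 - 5.08 = 8.92.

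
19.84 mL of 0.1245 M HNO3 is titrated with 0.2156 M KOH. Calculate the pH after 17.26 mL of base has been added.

12.53

n(acid) = 0.1245 x 0.01984 = 0.002470 mol; n(KOH) added = 0.2156 x 0.01726 = 0.003721 mol.
Base is in excess by 0.003721 - 0.002470 = 0.001251 mol in a total volume of 0.03710 L.
[OH^-] = 0.001251/0.03710 = 0.03372 M, so pOH = 1.47 and pH = 14.00 - 1.47 = 12.53.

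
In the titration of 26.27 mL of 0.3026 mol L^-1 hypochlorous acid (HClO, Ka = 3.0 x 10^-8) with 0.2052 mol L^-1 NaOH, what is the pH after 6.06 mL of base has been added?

6.79

Initial n(HClO) = 0.3026 x 0.02627 = 0.007949 mol.
n(NaOH) added = 0.2052 x 0.006060 = 0.001244 mol, converting that many moles of HClO to ClO-.
Remaining n(HClO) = 0.006706 mol; n(ClO-) = 0.001244 mol.
By Henderson-Hasselbalch, pH = pKa + log([A^-]/[HA]) = 7.52 + log(0.001244/0.006706) = 7.52 + (-0.73) = 6.79.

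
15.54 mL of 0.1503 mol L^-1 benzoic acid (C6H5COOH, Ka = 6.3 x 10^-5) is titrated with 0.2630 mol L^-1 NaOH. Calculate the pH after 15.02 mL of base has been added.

12.72

n(acid) = 0.1503 x 0.01554 = 0.002336 mol; n(NaOH) added = 0.2630 x 0.01502 = 0.003950 mol.
Base is in excess by 0.003950 - 0.002336 = 0.001615 mol in a total volume of 0.03056 L.
[OH^-] = 0.001615/0.03056 = 0.05283 M, so pOH = 1.28 and pH = 14.00 - 1.28 = 12.72.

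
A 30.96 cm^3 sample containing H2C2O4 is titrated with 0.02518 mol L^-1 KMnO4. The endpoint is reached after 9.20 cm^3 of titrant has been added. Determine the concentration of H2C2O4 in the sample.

n(KMnO4) = 0.02518 x 0.009200 = 0.0002317 mol.
From the balanced equation, 2 mol KMnO4 reacts with 5 mol H2C2O4, so n(H2C2O4) = 0.0002317 x 5/2 = 0.0005791 mol.
[H2C2O4] = 0.0005791 / 0.03096 L = 0.0187 M.

0.0187 M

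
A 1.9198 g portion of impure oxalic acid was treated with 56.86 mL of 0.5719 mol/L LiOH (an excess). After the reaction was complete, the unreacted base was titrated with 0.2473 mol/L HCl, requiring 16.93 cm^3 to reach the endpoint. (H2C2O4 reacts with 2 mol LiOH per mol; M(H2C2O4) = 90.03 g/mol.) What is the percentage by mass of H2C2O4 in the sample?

66.4%

Total n(LiOH) added = 0.5719 x 0.05686 = 0.03252 mol.
n(HCl) used = 0.2473 x 0.01693 = 0.004187 mol, which equals the excess n(LiOH).
So n(LiOH) consumed by the sample = 0.03252 - 0.004187 = 0.02833 mol.
n(H2C2O4) = 0.02833 / 2 = 0.01417 mol.
mass H2C2O4 = 0.01417 x 90.03 = 1.275 g, so %H2C2O4 = 1.275/1.9198 x 100 = 66.4%.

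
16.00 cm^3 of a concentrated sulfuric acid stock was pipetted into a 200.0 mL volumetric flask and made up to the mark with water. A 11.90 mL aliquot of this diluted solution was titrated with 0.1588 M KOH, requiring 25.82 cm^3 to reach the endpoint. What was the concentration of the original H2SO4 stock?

n(KOH) = 0.1588 x 0.02582 = 0.004100 mol.
n(H2SO4) in the aliquot = 0.004100 x 1/2 = 0.002050 mol.
[diluted H2SO4] = 0.002050 / 0.01190 = 0.1723 M.
Dilution factor = 200.0/16.00 = 12.50, so [stock] = 0.1723 x 12.50 = 2.15 M.

2.15 M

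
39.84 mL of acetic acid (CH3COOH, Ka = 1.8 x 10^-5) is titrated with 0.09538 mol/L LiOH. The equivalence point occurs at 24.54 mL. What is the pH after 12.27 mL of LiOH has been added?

12.27 mL is exactly half the equivalence volume (24.54/2), i.e. the half-equivalence point.
There, n(HA) = n(A^-), so pH = pKa = -log(1.8 x 10^-5) = 4.74.

4.74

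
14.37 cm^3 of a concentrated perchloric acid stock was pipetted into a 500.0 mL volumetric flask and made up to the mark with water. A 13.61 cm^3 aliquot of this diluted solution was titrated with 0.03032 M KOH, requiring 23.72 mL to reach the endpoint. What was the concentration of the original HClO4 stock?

n(KOH) = 0.03032 x 0.02372 = 0.0007192 mol.
n(HClO4) in the aliquot = 0.0007192 mol.
[diluted HClO4] = 0.0007192 / 0.01361 = 0.05284 M.
Dilution factor = 500.0/14.37 = 34.79, so [stock] = 0.05284 x 34.79 = 1.84 M.

1.84 M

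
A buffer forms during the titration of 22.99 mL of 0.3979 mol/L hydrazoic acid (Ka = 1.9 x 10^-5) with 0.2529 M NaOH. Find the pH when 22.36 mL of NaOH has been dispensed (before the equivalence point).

Initial n(HN3) = 0.3979 x 0.02299 = 0.009148 mol.
n(NaOH) added = 0.2529 x 0.02236 = 0.005655 mol, converting that many moles of HN3 to N3-.
Remaining n(HN3) = 0.003493 mol; n(N3-) = 0.005655 mol.
By Henderson-Hasselbalch, pH = pKa + log([A^-]/[HA]) = 4.72 + log(0.005655/0.003493) = 4.72 + (+0.21) = 4.93.

4.93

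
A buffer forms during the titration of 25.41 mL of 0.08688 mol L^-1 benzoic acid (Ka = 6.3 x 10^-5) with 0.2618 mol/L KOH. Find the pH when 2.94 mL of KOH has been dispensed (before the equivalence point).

Initial n(C6H5COOH) = 0.08688 x 0.02541 = 0.002208 mol.
n(KOH) added = 0.2618 x 0.002940 = 0.0007697 mol, converting that many moles of C6H5COOH to C6H5COO-.
Remaining n(C6H5COOH) = 0.001438 mol; n(C6H5COO-) = 0.0007697 mol.
By Henderson-Hasselbalch, pH = pKa + log([A^-]/[HA]) = 4.20 + log(0.0007697/0.001438) = 4.20 + (-0.27) = 3.93.

3.93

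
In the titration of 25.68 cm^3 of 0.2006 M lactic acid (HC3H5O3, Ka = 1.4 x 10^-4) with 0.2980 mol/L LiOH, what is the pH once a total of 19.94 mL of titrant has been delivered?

n(acid) = 0.2006 x 0.02568 = 0.005151 mol; n(LiOH) added = 0.2980 x 0.01994 = 0.005942 mol.
Base is in excess by 0.005942 - 0.005151 = 0.0007907 mol in a total volume of 0.04562 L.
[OH^-] = 0.0007907/0.04562 = 0.01733 M, so pOH = 1.76 and pH = 14.00 - 1.76 = 12.24.

12.24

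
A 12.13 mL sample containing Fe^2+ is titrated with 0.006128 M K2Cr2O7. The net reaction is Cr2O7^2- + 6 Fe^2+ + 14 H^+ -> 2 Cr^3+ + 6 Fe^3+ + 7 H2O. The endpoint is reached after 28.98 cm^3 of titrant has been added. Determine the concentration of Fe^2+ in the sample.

0.0878 M

n(K2Cr2O7) = 0.006128 x 0.02898 = 0.0001776 mol.
From the balanced equation, 1 mol K2Cr2O7 reacts with 6 mol Fe^2+, so n(Fe^2+) = 0.0001776 x 6/1 = 0.001066 mol.
[Fe^2+] = 0.001066 / 0.01213 L = 0.0878 M.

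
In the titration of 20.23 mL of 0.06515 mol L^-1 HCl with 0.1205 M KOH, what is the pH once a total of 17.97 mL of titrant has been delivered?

12.35

n(acid) = 0.06515 x 0.02023 = 0.001318 mol; n(KOH) added = 0.1205 x 0.01797 = 0.002165 mol.
Base is in excess by 0.002165 - 0.001318 = 0.0008474 mol in a total volume of 0.03820 L.
[OH^-] = 0.0008474/0.03820 = 0.02218 M, so pOH = 1.65 and pH = 14.00 - 1.65 = 12.35.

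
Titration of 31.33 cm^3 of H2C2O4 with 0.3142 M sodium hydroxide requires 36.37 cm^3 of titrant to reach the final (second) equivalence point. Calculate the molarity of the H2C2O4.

n(NaOH) = 0.3142 x 0.03637 = 0.01143 mol.
At the final (second) equivalence point, 2 mol OH^- react per mol H2C2O4, so n(H2C2O4) = 0.01143 / 2 = 0.005714 mol.
[H2C2O4] = 0.005714 / 0.03133 L = 0.182 M.

0.182 M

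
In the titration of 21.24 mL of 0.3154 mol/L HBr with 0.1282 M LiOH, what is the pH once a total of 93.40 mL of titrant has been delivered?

12.66

n(acid) = 0.3154 x 0.02124 = 0.006699 mol; n(LiOH) added = 0.1282 x 0.09340 = 0.01197 mol.
Base is in excess by 0.01197 - 0.006699 = 0.005275 mol in a total volume of 0.1146 L.
[OH^-] = 0.005275/0.1146 = 0.04601 M, so pOH = 1.34 and pH = 14.00 - 1.34 = 12.66.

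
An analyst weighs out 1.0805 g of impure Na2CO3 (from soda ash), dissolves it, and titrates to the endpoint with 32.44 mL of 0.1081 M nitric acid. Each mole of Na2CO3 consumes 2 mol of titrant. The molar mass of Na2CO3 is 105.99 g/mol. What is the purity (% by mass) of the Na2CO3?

17.2%

n(HNO3) = 0.1081 x 0.03244 = 0.003507 mol.
n(Na2CO3) = 0.003507 / 2 = 0.001753 mol.
mass of Na2CO3 = 0.001753 x 105.99 = 0.1858 g.
% purity = 0.1858 / 1.0805 x 100 = 17.2%.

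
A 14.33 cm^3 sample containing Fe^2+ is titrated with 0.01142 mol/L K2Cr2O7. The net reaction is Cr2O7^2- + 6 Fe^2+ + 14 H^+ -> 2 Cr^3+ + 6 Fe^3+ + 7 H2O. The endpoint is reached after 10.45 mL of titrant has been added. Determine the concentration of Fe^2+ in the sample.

n(K2Cr2O7) = 0.01142 x 0.01045 = 0.0001193 mol.
From the balanced equation, 1 mol K2Cr2O7 reacts with 6 mol Fe^2+, so n(Fe^2+) = 0.0001193 x 6/1 = 0.0007160 mol.
[Fe^2+] = 0.0007160 / 0.01433 L = 0.0500 M.

0.0500 M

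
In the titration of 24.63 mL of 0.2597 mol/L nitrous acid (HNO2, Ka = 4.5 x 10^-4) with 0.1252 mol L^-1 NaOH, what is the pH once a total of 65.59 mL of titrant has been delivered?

n(acid) = 0.2597 x 0.02463 = 0.006396 mol; n(NaOH) added = 0.1252 x 0.06559 = 0.008212 mol.
Base is in excess by 0.008212 - 0.006396 = 0.001815 mol in a total volume of 0.09022 L.
[OH^-] = 0.001815/0.09022 = 0.02012 M, so pOH = 1.70 and pH = 14.00 - 1.70 = 12.30.

12.30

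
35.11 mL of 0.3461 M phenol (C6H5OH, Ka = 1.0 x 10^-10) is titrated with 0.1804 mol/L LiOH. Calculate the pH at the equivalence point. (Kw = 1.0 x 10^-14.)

11.54

n(C6H5OH) = 0.3461 x 0.03511 = 0.01215 mol; V(LiOH) at equivalence = 0.01215/0.1804 = 0.06736 L.
At equivalence all the acid is converted to C6H5O-; total volume = 0.03511 + 0.06736 = 0.1025 L, so [C6H5O-] = 0.01215/0.1025 = 0.1186 M.
Kb = Kw/Ka = 1.0e-14 / 1.0 x 10^-10 = 0.000100.
[OH^-] = sqrt(Kb x [C6H5O-]) = sqrt(0.000100 x 0.1186) = 0.00344 M.
pOH = 2.46, so pH = 14.00 - 2.46 = 11.54.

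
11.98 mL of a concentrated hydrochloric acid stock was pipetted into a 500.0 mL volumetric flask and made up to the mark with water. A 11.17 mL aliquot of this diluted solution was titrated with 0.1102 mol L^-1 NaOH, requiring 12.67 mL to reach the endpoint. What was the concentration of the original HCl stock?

n(NaOH) = 0.1102 x 0.01267 = 0.001396 mol.
n(HCl) in the aliquot = 0.001396 mol.
[diluted HCl] = 0.001396 / 0.01117 = 0.1250 M.
Dilution factor = 500.0/11.98 = 41.74, so [stock] = 0.1250 x 41.74 = 5.22 M.

5.22 M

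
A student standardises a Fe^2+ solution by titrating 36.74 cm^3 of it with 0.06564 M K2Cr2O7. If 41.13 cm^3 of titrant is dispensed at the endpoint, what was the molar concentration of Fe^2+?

0.441 M

n(K2Cr2O7) = 0.06564 x 0.04113 = 0.002700 mol.
From the balanced equation, 1 mol K2Cr2O7 reacts with 6 mol Fe^2+, so n(Fe^2+) = 0.002700 x 6/1 = 0.01620 mol.
[Fe^2+] = 0.01620 / 0.03674 L = 0.441 M.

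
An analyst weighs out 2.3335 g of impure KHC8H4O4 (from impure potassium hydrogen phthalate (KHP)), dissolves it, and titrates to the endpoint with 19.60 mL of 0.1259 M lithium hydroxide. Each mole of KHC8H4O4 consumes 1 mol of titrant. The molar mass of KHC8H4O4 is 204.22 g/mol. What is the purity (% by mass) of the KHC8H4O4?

n(LiOH) = 0.1259 x 0.01960 = 0.002468 mol.
n(KHC8H4O4) = 0.002468 / 1 = 0.002468 mol.
mass of KHC8H4O4 = 0.002468 x 204.22 = 0.5039 g.
% purity = 0.5039 / 2.3335 x 100 = 21.6%.

21.6%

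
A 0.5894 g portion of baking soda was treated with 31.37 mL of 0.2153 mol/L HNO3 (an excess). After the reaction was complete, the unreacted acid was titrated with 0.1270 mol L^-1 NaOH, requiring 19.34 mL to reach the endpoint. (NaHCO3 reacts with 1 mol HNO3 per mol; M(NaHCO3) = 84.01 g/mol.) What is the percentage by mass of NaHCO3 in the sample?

61.3%

Total n(HNO3) added = 0.2153 x 0.03137 = 0.006754 mol.
n(NaOH) used = 0.1270 x 0.01934 = 0.002456 mol, which equals the excess n(HNO3).
So n(HNO3) consumed by the sample = 0.006754 - 0.002456 = 0.004298 mol.
n(NaHCO3) = 0.004298 / 1 = 0.004298 mol.
mass NaHCO3 = 0.004298 x 84.01 = 0.3611 g, so %NaHCO3 = 0.3611/0.5894 x 100 = 61.3%.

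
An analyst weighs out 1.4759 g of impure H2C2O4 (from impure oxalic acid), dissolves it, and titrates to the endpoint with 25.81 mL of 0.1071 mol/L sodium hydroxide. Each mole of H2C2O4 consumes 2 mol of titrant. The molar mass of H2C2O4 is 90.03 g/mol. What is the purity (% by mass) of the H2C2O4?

8.43%

n(NaOH) = 0.1071 x 0.02581 = 0.002764 mol.
n(H2C2O4) = 0.002764 / 2 = 0.001382 mol.
mass of H2C2O4 = 0.001382 x 90.03 = 0.1244 g.
% purity = 0.1244 / 1.4759 x 100 = 8.43%.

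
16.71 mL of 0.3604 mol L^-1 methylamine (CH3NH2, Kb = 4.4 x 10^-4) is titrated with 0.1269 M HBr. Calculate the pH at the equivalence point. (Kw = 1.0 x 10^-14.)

5.84

n(CH3NH2) = 0.3604 x 0.01671 = 0.006022 mol; V(HBr) at equivalence = 0.006022/0.1269 = 0.04746 L.
At equivalence the base is fully converted to CH3NH3+; total volume = 0.06417 L, so [CH3NH3+] = 0.006022/0.06417 = 0.09385 M.
Ka(CH3NH3+) = Kw/Kb = 1.0e-14 / 4.4 x 10^-4 = 2.27e-11.
[H^+] = sqrt(Ka x [CH3NH3+]) = sqrt(2.27e-11 x 0.09385) = 1.46e-6 M.
pH = -log(1.46e-6) = 5.84.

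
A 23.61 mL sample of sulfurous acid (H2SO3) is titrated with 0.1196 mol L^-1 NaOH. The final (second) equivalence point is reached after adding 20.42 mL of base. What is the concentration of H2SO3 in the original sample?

n(NaOH) = 0.1196 x 0.02042 = 0.002442 mol.
At the final (second) equivalence point, 2 mol OH^- react per mol H2SO3, so n(H2SO3) = 0.002442 / 2 = 0.001221 mol.
[H2SO3] = 0.001221 / 0.02361 L = 0.0517 M.

0.0517 M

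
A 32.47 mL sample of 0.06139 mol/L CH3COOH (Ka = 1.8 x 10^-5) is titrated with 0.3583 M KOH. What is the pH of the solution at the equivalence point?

n(CH3COOH) = 0.06139 x 0.03247 = 0.001993 mol; V(KOH) at equivalence = 0.001993/0.3583 = 0.005563 L.
At equivalence all the acid is converted to CH3COO-; total volume = 0.03247 + 0.005563 = 0.03803 L, so [CH3COO-] = 0.001993/0.03803 = 0.05241 M.
Kb = Kw/Ka = 1.0e-14 / 1.8 x 10^-5 = 5.56e-10.
[OH^-] = sqrt(Kb x [CH3COO-]) = sqrt(5.56e-10 x 0.05241) = 5.40e-6 M.
pOH = 5.27, so pH = 14.00 - 5.27 = 8.73.

8.73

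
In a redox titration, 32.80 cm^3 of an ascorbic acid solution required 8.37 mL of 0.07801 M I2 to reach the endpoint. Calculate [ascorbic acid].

0.0199 M

n(I2) = 0.07801 x 0.008370 = 0.0006529 mol.
From the balanced equation, 1 mol I2 reacts with 1 mol ascorbic acid, so n(ascorbic acid) = 0.0006529 x 1/1 = 0.0006529 mol.
[ascorbic acid] = 0.0006529 / 0.03280 L = 0.0199 M.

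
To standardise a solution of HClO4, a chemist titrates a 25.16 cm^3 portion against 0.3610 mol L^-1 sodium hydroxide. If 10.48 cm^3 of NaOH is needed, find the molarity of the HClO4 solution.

n(NaOH) delivered = 0.3610 x 0.01048 = 0.003783 mol.
For a 1:1 reaction, n(HClO4) = 0.003783 mol.
[HClO4] = 0.003783 mol / 0.02516 L = 0.150 M.

0.150 M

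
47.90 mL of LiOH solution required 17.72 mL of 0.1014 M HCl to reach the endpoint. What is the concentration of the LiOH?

0.0375 M

n(HCl) delivered = 0.1014 x 0.01772 = 0.001797 mol.
For a 1:1 reaction, n(LiOH) = 0.001797 mol.
[LiOH] = 0.001797 mol / 0.04790 L = 0.0375 M.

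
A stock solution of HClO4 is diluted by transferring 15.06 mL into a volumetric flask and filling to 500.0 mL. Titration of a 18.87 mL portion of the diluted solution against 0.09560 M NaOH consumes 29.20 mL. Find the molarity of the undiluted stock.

4.91 M

n(NaOH) = 0.09560 x 0.02920 = 0.002792 mol.
n(HClO4) in the aliquot = 0.002792 mol.
[diluted HClO4] = 0.002792 / 0.01887 = 0.1479 M.
Dilution factor = 500.0/15.06 = 33.20, so [stock] = 0.1479 x 33.20 = 4.91 M.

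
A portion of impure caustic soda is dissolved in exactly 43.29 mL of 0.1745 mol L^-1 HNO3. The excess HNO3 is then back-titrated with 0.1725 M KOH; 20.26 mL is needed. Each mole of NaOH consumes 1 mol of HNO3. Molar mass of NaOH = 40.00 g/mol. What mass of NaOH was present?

Total n(HNO3) added = 0.1745 x 0.04329 = 0.007554 mol.
n(KOH) used = 0.1725 x 0.02026 = 0.003495 mol, which equals the excess n(HNO3).
So n(HNO3) consumed by the sample = 0.007554 - 0.003495 = 0.004059 mol.
n(NaOH) = 0.004059 / 1 = 0.004059 mol.
mass = 0.004059 mol x 40.00 g/mol = 0.162 g.

0.162 g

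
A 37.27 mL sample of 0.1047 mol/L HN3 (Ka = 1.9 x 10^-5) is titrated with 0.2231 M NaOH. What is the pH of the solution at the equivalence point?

8.79

n(HN3) = 0.1047 x 0.03727 = 0.003902 mol; V(NaOH) at equivalence = 0.003902/0.2231 = 0.01749 L.
At equivalence all the acid is converted to N3-; total volume = 0.03727 + 0.01749 = 0.05476 L, so [N3-] = 0.003902/0.05476 = 0.07126 M.
Kb = Kw/Ka = 1.0e-14 / 1.9 x 10^-5 = 5.26e-10.
[OH^-] = sqrt(Kb x [N3-]) = sqrt(5.26e-10 x 0.07126) = 6.12e-6 M.
pOH = 5.21, so pH = 14.00 - 5.21 = 8.79.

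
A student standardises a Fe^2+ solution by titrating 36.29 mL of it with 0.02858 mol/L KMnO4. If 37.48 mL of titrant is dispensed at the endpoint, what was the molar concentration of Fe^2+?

n(KMnO4) = 0.02858 x 0.03748 = 0.001071 mol.
From the balanced equation, 1 mol KMnO4 reacts with 5 mol Fe^2+, so n(Fe^2+) = 0.001071 x 5/1 = 0.005356 mol.
[Fe^2+] = 0.005356 / 0.03629 L = 0.148 M.

0.148 M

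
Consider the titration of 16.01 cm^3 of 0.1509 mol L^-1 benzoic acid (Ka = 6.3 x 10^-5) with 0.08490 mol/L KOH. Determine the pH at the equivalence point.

n(C6H5COOH) = 0.1509 x 0.01601 = 0.002416 mol; V(KOH) at equivalence = 0.002416/0.08490 = 0.02846 L.
At equivalence all the acid is converted to C6H5COO-; total volume = 0.01601 + 0.02846 = 0.04447 L, so [C6H5COO-] = 0.002416/0.04447 = 0.05433 M.
Kb = Kw/Ka = 1.0e-14 / 6.3 x 10^-5 = 1.59e-10.
[OH^-] = sqrt(Kb x [C6H5COO-]) = sqrt(1.59e-10 x 0.05433) = 2.94e-6 M.
pOH = 5.53, so pH = 14.00 - 5.53 = 8.47.

8.47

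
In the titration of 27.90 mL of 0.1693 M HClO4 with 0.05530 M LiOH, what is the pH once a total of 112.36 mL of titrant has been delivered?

12.03

n(acid) = 0.1693 x 0.02790 = 0.004723 mol; n(LiOH) added = 0.05530 x 0.1124 = 0.006214 mol.
Base is in excess by 0.006214 - 0.004723 = 0.001490 mol in a total volume of 0.1403 L.
[OH^-] = 0.001490/0.1403 = 0.01062 M, so pOH = 1.97 and pH = 14.00 - 1.97 = 12.03.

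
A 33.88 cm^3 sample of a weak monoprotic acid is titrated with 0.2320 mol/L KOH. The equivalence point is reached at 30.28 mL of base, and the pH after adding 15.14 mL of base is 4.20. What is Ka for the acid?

6.3 x 10^-5

15.14 mL is half of the equivalence volume, so this is the half-equivalence point where [HA] = [A^-].
At half-equivalence pH = pKa, so pKa = 4.20.
Ka = 10^(-4.20) = 6.3 x 10^-5.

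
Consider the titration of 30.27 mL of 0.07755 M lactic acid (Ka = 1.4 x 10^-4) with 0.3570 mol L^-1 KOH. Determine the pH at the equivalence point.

8.33

n(HC3H5O3) = 0.07755 x 0.03027 = 0.002347 mol; V(KOH) at equivalence = 0.002347/0.3570 = 0.006575 L.
At equivalence all the acid is converted to C3H5O3-; total volume = 0.03027 + 0.006575 = 0.03685 L, so [C3H5O3-] = 0.002347/0.03685 = 0.06371 M.
Kb = Kw/Ka = 1.0e-14 / 1.4 x 10^-4 = 7.14e-11.
[OH^-] = sqrt(Kb x [C3H5O3-]) = sqrt(7.14e-11 x 0.06371) = 2.13e-6 M.
pOH = 5.67, so pH = 14.00 - 5.67 = 8.33.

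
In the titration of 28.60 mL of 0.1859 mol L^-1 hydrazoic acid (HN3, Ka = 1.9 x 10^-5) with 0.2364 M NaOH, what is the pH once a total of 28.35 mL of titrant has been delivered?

12.39

n(acid) = 0.1859 x 0.02860 = 0.005317 mol; n(NaOH) added = 0.2364 x 0.02835 = 0.006702 mol.
Base is in excess by 0.006702 - 0.005317 = 0.001385 mol in a total volume of 0.05695 L.
[OH^-] = 0.001385/0.05695 = 0.02432 M, so pOH = 1.61 and pH = 14.00 - 1.61 = 12.39.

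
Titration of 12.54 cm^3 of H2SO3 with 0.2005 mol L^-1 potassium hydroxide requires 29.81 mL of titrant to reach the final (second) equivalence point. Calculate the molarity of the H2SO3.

n(KOH) = 0.2005 x 0.02981 = 0.005977 mol.
At the final (second) equivalence point, 2 mol OH^- react per mol H2SO3, so n(H2SO3) = 0.005977 / 2 = 0.002988 mol.
[H2SO3] = 0.002988 / 0.01254 L = 0.238 M.

0.238 M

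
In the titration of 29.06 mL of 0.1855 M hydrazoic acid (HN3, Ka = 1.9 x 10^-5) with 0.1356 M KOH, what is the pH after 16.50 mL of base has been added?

4.57

Initial n(HN3) = 0.1855 x 0.02906 = 0.005391 mol.
n(KOH) added = 0.1356 x 0.01650 = 0.002237 mol, converting that many moles of HN3 to N3-.
Remaining n(HN3) = 0.003153 mol; n(N3-) = 0.002237 mol.
By Henderson-Hasselbalch, pH = pKa + log([A^-]/[HA]) = 4.72 + log(0.002237/0.003153) = 4.72 + (-0.15) = 4.57.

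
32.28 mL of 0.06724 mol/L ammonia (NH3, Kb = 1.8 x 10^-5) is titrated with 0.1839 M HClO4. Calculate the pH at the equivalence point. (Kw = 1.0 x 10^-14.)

n(NH3) = 0.06724 x 0.03228 = 0.002171 mol; V(HClO4) at equivalence = 0.002171/0.1839 = 0.01180 L.
At equivalence the base is fully converted to NH4+; total volume = 0.04408 L, so [NH4+] = 0.002171/0.04408 = 0.04924 M.
Ka(NH4+) = Kw/Kb = 1.0e-14 / 1.8 x 10^-5 = 5.56e-10.
[H^+] = sqrt(Ka x [NH4+]) = sqrt(5.56e-10 x 0.04924) = 5.23e-6 M.
pH = -log(5.23e-6) = 5.28.

5.28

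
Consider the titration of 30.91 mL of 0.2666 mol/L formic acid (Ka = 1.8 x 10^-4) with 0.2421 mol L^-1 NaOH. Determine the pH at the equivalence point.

8.42

n(HCOOH) = 0.2666 x 0.03091 = 0.008241 mol; V(NaOH) at equivalence = 0.008241/0.2421 = 0.03404 L.
At equivalence all the acid is converted to HCOO-; total volume = 0.03091 + 0.03404 = 0.06495 L, so [HCOO-] = 0.008241/0.06495 = 0.1269 M.
Kb = Kw/Ka = 1.0e-14 / 1.8 x 10^-4 = 5.56e-11.
[OH^-] = sqrt(Kb x [HCOO-]) = sqrt(5.56e-11 x 0.1269) = 2.65e-6 M.
pOH = 5.58, so pH = 14.00 - 5.58 = 8.42.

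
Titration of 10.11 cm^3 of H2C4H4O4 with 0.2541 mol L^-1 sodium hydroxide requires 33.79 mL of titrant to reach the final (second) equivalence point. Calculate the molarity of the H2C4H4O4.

n(NaOH) = 0.2541 x 0.03379 = 0.008586 mol.
At the final (second) equivalence point, 2 mol OH^- react per mol H2C4H4O4, so n(H2C4H4O4) = 0.008586 / 2 = 0.004293 mol.
[H2C4H4O4] = 0.004293 / 0.01011 L = 0.425 M.

0.425 M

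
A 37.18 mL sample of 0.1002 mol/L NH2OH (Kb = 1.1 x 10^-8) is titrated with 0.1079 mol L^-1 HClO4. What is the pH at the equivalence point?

n(NH2OH) = 0.1002 x 0.03718 = 0.003725 mol; V(HClO4) at equivalence = 0.003725/0.1079 = 0.03453 L.
At equivalence the base is fully converted to NH3OH+; total volume = 0.07171 L, so [NH3OH+] = 0.003725/0.07171 = 0.05195 M.
Ka(NH3OH+) = Kw/Kb = 1.0e-14 / 1.1 x 10^-8 = 9.09e-7.
[H^+] = sqrt(Ka x [NH3OH+]) = sqrt(9.09e-7 x 0.05195) = 0.000217 M.
pH = -log(0.000217) = 3.66.

3.66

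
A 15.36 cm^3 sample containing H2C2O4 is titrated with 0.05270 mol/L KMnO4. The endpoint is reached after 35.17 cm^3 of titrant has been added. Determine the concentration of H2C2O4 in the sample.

n(KMnO4) = 0.05270 x 0.03517 = 0.001853 mol.
From the balanced equation, 2 mol KMnO4 reacts with 5 mol H2C2O4, so n(H2C2O4) = 0.001853 x 5/2 = 0.004634 mol.
[H2C2O4] = 0.004634 / 0.01536 L = 0.302 M.

0.302 M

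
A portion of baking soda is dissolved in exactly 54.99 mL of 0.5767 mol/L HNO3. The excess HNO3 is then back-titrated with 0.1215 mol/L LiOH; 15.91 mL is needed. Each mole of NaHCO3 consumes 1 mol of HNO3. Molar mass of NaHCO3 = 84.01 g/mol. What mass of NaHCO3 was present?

2.50 g

Total n(HNO3) added = 0.5767 x 0.05499 = 0.03171 mol.
n(LiOH) used = 0.1215 x 0.01591 = 0.001933 mol, which equals the excess n(HNO3).
So n(HNO3) consumed by the sample = 0.03171 - 0.001933 = 0.02978 mol.
n(NaHCO3) = 0.02978 / 1 = 0.02978 mol.
mass = 0.02978 mol x 84.01 g/mol = 2.50 g.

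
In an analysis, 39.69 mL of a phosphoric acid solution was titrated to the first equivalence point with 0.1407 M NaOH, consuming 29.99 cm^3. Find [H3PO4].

0.106 M

n(NaOH) = 0.1407 x 0.02999 = 0.004220 mol.
At the first equivalence point, 1 mol OH^- react per mol H3PO4, so n(H3PO4) = 0.004220 / 1 = 0.004220 mol.
[H3PO4] = 0.004220 / 0.03969 L = 0.106 M.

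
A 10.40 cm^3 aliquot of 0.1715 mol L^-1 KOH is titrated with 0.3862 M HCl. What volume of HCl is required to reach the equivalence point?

n(KOH) = 0.1715 mol/L x 0.01040 L = 0.001784 mol.
At equivalence n(HCl) = n(KOH) = 0.001784 mol.
V(HCl) = 0.001784 / 0.3862 = 0.004618 L = 4.62 mL.

4.62 mL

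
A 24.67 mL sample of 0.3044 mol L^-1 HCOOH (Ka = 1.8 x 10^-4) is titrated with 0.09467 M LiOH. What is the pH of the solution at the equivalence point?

8.30

n(HCOOH) = 0.3044 x 0.02467 = 0.007510 mol; V(LiOH) at equivalence = 0.007510/0.09467 = 0.07932 L.
At equivalence all the acid is converted to HCOO-; total volume = 0.02467 + 0.07932 = 0.1040 L, so [HCOO-] = 0.007510/0.1040 = 0.07221 M.
Kb = Kw/Ka = 1.0e-14 / 1.8 x 10^-4 = 5.56e-11.
[OH^-] = sqrt(Kb x [HCOO-]) = sqrt(5.56e-11 x 0.07221) = 2.00e-6 M.
pOH = 5.70, so pH = 14.00 - 5.70 = 8.30.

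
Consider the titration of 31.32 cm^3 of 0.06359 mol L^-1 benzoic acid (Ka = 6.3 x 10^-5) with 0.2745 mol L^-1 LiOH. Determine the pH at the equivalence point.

n(C6H5COOH) = 0.06359 x 0.03132 = 0.001992 mol; V(LiOH) at equivalence = 0.001992/0.2745 = 0.007256 L.
At equivalence all the acid is converted to C6H5COO-; total volume = 0.03132 + 0.007256 = 0.03858 L, so [C6H5COO-] = 0.001992/0.03858 = 0.05163 M.
Kb = Kw/Ka = 1.0e-14 / 6.3 x 10^-5 = 1.59e-10.
[OH^-] = sqrt(Kb x [C6H5COO-]) = sqrt(1.59e-10 x 0.05163) = 2.86e-6 M.
pOH = 5.54, so pH = 14.00 - 5.54 = 8.46.

8.46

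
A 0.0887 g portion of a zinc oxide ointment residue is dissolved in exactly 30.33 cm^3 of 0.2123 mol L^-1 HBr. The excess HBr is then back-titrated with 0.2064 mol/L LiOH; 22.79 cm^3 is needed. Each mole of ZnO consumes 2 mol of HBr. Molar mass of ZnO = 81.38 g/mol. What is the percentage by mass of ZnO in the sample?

79.6%

Total n(HBr) added = 0.2123 x 0.03033 = 0.006439 mol.
n(LiOH) used = 0.2064 x 0.02279 = 0.004704 mol, which equals the excess n(HBr).
So n(HBr) consumed by the sample = 0.006439 - 0.004704 = 0.001735 mol.
n(ZnO) = 0.001735 / 2 = 0.0008676 mol.
mass ZnO = 0.0008676 x 81.38 = 0.07061 g, so %ZnO = 0.07061/0.0887 x 100 = 79.6%.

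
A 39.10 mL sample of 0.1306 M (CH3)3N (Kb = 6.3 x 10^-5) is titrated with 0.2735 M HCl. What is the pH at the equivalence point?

n((CH3)3N) = 0.1306 x 0.03910 = 0.005106 mol; V(HCl) at equivalence = 0.005106/0.2735 = 0.01867 L.
At equivalence the base is fully converted to (CH3)3NH+; total volume = 0.05777 L, so [(CH3)3NH+] = 0.005106/0.05777 = 0.08839 M.
Ka((CH3)3NH+) = Kw/Kb = 1.0e-14 / 6.3 x 10^-5 = 1.59e-10.
[H^+] = sqrt(Ka x [(CH3)3NH+]) = sqrt(1.59e-10 x 0.08839) = 3.75e-6 M.
pH = -log(3.75e-6) = 5.43.

5.43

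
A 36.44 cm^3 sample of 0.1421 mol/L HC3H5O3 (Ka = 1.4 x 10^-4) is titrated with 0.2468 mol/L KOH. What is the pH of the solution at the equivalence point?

n(HC3H5O3) = 0.1421 x 0.03644 = 0.005178 mol; V(KOH) at equivalence = 0.005178/0.2468 = 0.02098 L.
At equivalence all the acid is converted to C3H5O3-; total volume = 0.03644 + 0.02098 = 0.05742 L, so [C3H5O3-] = 0.005178/0.05742 = 0.09018 M.
Kb = Kw/Ka = 1.0e-14 / 1.4 x 10^-4 = 7.14e-11.
[OH^-] = sqrt(Kb x [C3H5O3-]) = sqrt(7.14e-11 x 0.09018) = 2.54e-6 M.
pOH = 5.60, so pH = 14.00 - 5.60 = 8.40.

8.40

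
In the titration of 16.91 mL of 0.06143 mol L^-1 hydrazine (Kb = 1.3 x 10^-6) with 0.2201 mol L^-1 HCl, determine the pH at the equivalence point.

4.72

n(N2H4) = 0.06143 x 0.01691 = 0.001039 mol; V(HCl) at equivalence = 0.001039/0.2201 = 0.004720 L.
At equivalence the base is fully converted to N2H5+; total volume = 0.02163 L, so [N2H5+] = 0.001039/0.02163 = 0.04803 M.
Ka(N2H5+) = Kw/Kb = 1.0e-14 / 1.3 x 10^-6 = 7.69e-9.
[H^+] = sqrt(Ka x [N2H5+]) = sqrt(7.69e-9 x 0.04803) = 1.92e-5 M.
pH = -log(1.92e-5) = 4.72.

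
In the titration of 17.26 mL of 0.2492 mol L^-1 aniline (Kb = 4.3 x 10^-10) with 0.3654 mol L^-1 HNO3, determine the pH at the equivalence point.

2.73

n(C6H5NH2) = 0.2492 x 0.01726 = 0.004301 mol; V(HNO3) at equivalence = 0.004301/0.3654 = 0.01177 L.
At equivalence the base is fully converted to C6H5NH3+; total volume = 0.02903 L, so [C6H5NH3+] = 0.004301/0.02903 = 0.1482 M.
Ka(C6H5NH3+) = Kw/Kb = 1.0e-14 / 4.3 x 10^-10 = 2.33e-5.
[H^+] = sqrt(Ka x [C6H5NH3+]) = sqrt(2.33e-5 x 0.1482) = 0.00186 M.
pH = -log(0.00186) = 2.73.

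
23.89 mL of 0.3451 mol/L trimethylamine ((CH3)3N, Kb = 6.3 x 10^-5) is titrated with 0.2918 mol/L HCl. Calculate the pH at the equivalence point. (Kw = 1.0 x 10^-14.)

n((CH3)3N) = 0.3451 x 0.02389 = 0.008244 mol; V(HCl) at equivalence = 0.008244/0.2918 = 0.02825 L.
At equivalence the base is fully converted to (CH3)3NH+; total volume = 0.05214 L, so [(CH3)3NH+] = 0.008244/0.05214 = 0.1581 M.
Ka((CH3)3NH+) = Kw/Kb = 1.0e-14 / 6.3 x 10^-5 = 1.59e-10.
[H^+] = sqrt(Ka x [(CH3)3NH+]) = sqrt(1.59e-10 x 0.1581) = 5.01e-6 M.
pH = -log(5.01e-6) = 5.30.

5.30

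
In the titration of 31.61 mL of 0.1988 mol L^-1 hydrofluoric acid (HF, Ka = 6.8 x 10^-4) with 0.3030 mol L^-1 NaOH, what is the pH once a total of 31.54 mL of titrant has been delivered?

12.71

n(acid) = 0.1988 x 0.03161 = 0.006284 mol; n(NaOH) added = 0.3030 x 0.03154 = 0.009557 mol.
Base is in excess by 0.009557 - 0.006284 = 0.003273 mol in a total volume of 0.06315 L.
[OH^-] = 0.003273/0.06315 = 0.05182 M, so pOH = 1.29 and pH = 14.00 - 1.29 = 12.71.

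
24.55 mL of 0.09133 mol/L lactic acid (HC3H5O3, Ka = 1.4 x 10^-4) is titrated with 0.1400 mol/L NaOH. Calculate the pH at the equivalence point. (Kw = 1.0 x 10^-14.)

n(HC3H5O3) = 0.09133 x 0.02455 = 0.002242 mol; V(NaOH) at equivalence = 0.002242/0.1400 = 0.01602 L.
At equivalence all the acid is converted to C3H5O3-; total volume = 0.02455 + 0.01602 = 0.04057 L, so [C3H5O3-] = 0.002242/0.04057 = 0.05527 M.
Kb = Kw/Ka = 1.0e-14 / 1.4 x 10^-4 = 7.14e-11.
[OH^-] = sqrt(Kb x [C3H5O3-]) = sqrt(7.14e-11 x 0.05527) = 1.99e-6 M.
pOH = 5.70, so pH = 14.00 - 5.70 = 8.30.

8.30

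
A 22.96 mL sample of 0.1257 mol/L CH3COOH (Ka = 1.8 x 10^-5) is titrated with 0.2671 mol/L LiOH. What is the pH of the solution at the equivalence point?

8.84

n(CH3COOH) = 0.1257 x 0.02296 = 0.002886 mol; V(LiOH) at equivalence = 0.002886/0.2671 = 0.01081 L.
At equivalence all the acid is converted to CH3COO-; total volume = 0.02296 + 0.01081 = 0.03377 L, so [CH3COO-] = 0.002886/0.03377 = 0.08547 M.
Kb = Kw/Ka = 1.0e-14 / 1.8 x 10^-5 = 5.56e-10.
[OH^-] = sqrt(Kb x [CH3COO-]) = sqrt(5.56e-10 x 0.08547) = 6.89e-6 M.
pOH = 5.16, so pH = 14.00 - 5.16 = 8.84.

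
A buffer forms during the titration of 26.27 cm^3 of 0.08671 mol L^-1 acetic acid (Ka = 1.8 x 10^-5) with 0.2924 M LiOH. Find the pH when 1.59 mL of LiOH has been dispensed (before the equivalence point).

Initial n(CH3COOH) = 0.08671 x 0.02627 = 0.002278 mol.
n(LiOH) added = 0.2924 x 0.001590 = 0.0004649 mol, converting that many moles of CH3COOH to CH3COO-.
Remaining n(CH3COOH) = 0.001813 mol; n(CH3COO-) = 0.0004649 mol.
By Henderson-Hasselbalch, pH = pKa + log([A^-]/[HA]) = 4.74 + log(0.0004649/0.001813) = 4.74 + (-0.59) = 4.15.

4.15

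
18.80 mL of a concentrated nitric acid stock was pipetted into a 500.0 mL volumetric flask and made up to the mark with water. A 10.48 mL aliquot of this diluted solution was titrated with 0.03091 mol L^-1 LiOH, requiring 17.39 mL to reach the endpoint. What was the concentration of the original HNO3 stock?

1.36 M

n(LiOH) = 0.03091 x 0.01739 = 0.0005375 mol.
n(HNO3) in the aliquot = 0.0005375 mol.
[diluted HNO3] = 0.0005375 / 0.01048 = 0.05129 M.
Dilution factor = 500.0/18.80 = 26.60, so [stock] = 0.05129 x 26.60 = 1.36 M.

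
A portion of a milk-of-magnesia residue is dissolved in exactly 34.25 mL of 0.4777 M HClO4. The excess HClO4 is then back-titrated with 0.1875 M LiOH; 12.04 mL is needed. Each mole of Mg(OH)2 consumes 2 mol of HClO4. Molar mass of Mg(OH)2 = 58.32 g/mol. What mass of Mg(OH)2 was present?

0.411 g

Total n(HClO4) added = 0.4777 x 0.03425 = 0.01636 mol.
n(LiOH) used = 0.1875 x 0.01204 = 0.002257 mol, which equals the excess n(HClO4).
So n(HClO4) consumed by the sample = 0.01636 - 0.002257 = 0.01410 mol.
n(Mg(OH)2) = 0.01410 / 2 = 0.007052 mol.
mass = 0.007052 mol x 58.32 g/mol = 0.411 g.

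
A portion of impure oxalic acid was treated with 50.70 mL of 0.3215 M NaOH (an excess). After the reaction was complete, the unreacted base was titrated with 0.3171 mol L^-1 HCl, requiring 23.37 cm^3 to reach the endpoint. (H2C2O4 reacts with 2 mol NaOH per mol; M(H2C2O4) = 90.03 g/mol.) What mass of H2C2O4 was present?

Total n(NaOH) added = 0.3215 x 0.05070 = 0.01630 mol.
n(HCl) used = 0.3171 x 0.02337 = 0.007411 mol, which equals the excess n(NaOH).
So n(NaOH) consumed by the sample = 0.01630 - 0.007411 = 0.008889 mol.
n(H2C2O4) = 0.008889 / 2 = 0.004445 mol.
mass = 0.004445 mol x 90.03 g/mol = 0.400 g.

0.400 g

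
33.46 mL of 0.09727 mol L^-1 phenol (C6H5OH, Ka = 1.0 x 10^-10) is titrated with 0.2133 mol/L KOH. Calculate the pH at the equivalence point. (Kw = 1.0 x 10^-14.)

n(C6H5OH) = 0.09727 x 0.03346 = 0.003255 mol; V(KOH) at equivalence = 0.003255/0.2133 = 0.01526 L.
At equivalence all the acid is converted to C6H5O-; total volume = 0.03346 + 0.01526 = 0.04872 L, so [C6H5O-] = 0.003255/0.04872 = 0.06681 M.
Kb = Kw/Ka = 1.0e-14 / 1.0 x 10^-10 = 0.000100.
[OH^-] = sqrt(Kb x [C6H5O-]) = sqrt(0.000100 x 0.06681) = 0.00258 M.
pOH = 2.59, so pH = 14.00 - 2.59 = 11.41.

11.41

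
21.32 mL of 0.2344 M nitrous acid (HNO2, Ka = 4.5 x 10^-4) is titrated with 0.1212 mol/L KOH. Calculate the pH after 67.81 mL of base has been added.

n(acid) = 0.2344 x 0.02132 = 0.004997 mol; n(KOH) added = 0.1212 x 0.06781 = 0.008219 mol.
Base is in excess by 0.008219 - 0.004997 = 0.003221 mol in a total volume of 0.08913 L.
[OH^-] = 0.003221/0.08913 = 0.03614 M, so pOH = 1.44 and pH = 14.00 - 1.44 = 12.56.

12.56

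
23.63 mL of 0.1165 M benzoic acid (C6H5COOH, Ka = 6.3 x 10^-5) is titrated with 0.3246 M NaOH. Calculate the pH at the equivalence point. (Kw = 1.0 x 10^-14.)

8.57

n(C6H5COOH) = 0.1165 x 0.02363 = 0.002753 mol; V(NaOH) at equivalence = 0.002753/0.3246 = 0.008481 L.
At equivalence all the acid is converted to C6H5COO-; total volume = 0.02363 + 0.008481 = 0.03211 L, so [C6H5COO-] = 0.002753/0.03211 = 0.08573 M.
Kb = Kw/Ka = 1.0e-14 / 6.3 x 10^-5 = 1.59e-10.
[OH^-] = sqrt(Kb x [C6H5COO-]) = sqrt(1.59e-10 x 0.08573) = 3.69e-6 M.
pOH = 5.43, so pH = 14.00 - 5.43 = 8.57.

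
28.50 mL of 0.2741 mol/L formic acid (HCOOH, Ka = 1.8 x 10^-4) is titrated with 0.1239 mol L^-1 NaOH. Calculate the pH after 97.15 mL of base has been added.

n(acid) = 0.2741 x 0.02850 = 0.007812 mol; n(NaOH) added = 0.1239 x 0.09715 = 0.01204 mol.
Base is in excess by 0.01204 - 0.007812 = 0.004225 mol in a total volume of 0.1257 L.
[OH^-] = 0.004225/0.1257 = 0.03363 M, so pOH = 1.47 and pH = 14.00 - 1.47 = 12.53.

12.53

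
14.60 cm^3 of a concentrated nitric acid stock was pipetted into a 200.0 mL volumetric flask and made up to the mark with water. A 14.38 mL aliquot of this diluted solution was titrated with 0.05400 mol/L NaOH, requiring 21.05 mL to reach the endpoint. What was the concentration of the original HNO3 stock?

1.08 M

n(NaOH) = 0.05400 x 0.02105 = 0.001137 mol.
n(HNO3) in the aliquot = 0.001137 mol.
[diluted HNO3] = 0.001137 / 0.01438 = 0.07905 M.
Dilution factor = 200.0/14.60 = 13.70, so [stock] = 0.07905 x 13.70 = 1.08 M.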